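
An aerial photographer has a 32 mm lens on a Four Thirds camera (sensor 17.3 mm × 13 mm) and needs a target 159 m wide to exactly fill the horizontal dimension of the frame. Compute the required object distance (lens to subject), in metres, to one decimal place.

294.1 m

W: 159 m = 159000 mm.
Magnification m = w/W = dᵢ/dₒ; combined with 1/f = 1/dₒ + 1/dᵢ this gives dₒ = f·(1 + W/w).
dₒ = 32 mm × (1 + 159000/17.3) = 32 × 9191.7514 ≈ 294136.046 mm = 294.136 m.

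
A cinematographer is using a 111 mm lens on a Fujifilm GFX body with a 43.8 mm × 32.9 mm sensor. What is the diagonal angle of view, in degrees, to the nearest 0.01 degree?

27.72°

Sensor diagonal = √(43.8² + 32.9²) = √3000.8500 ≈ 54.7800 mm.
Angle of view α = 2·arctan(d/2f) with d = 54.7800 mm and f = 111 mm.
d/2f = 0.24676; arctan(0.24676) ≈ 13.8612°, so α ≈ 27.7224°.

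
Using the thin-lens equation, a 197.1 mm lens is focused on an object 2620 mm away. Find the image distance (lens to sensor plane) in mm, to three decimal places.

213.134 mm

1/dᵢ = 1/f − 1/dₒ = 1/197.1 − 1/2620 = 0.0046919 mm⁻¹.
dᵢ = 1/0.0046919 ≈ 213.1338 mm.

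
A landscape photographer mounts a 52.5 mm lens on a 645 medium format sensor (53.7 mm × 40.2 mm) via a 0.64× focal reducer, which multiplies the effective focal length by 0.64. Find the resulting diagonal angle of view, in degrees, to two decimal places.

89.90°

Effective focal length f = 52.5 × 0.64 = 33.6 mm.
Sensor diagonal = √(53.7² + 40.2²) = √4499.7300 ≈ 67.0800 mm.
α = 2·arctan(67.080 / (2 × 33.6)) = 2·arctan(0.99821) ≈ 89.8976°.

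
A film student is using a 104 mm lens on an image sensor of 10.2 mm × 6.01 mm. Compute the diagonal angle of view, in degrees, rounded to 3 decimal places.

Sensor diagonal = √(10.2² + 6.01²) = √140.1601 ≈ 11.8389 mm.
Angle of view α = 2·arctan(d/2f) with d = 11.8389 mm and f = 104 mm.
d/2f = 0.05692; arctan(0.05692) ≈ 3.2576°, so α ≈ 6.5153°.

6.515°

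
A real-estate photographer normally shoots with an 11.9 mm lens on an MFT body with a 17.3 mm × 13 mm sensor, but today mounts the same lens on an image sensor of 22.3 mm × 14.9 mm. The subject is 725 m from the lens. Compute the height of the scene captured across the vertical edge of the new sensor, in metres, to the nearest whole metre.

908 m

The focal length stays 11.9 mm; the relevant sensor dimension is now h = 14.9 mm. Object distance dₒ = 725 m = 725000 mm.
Thin-lens field height W = h·(dₒ − f)/f = 14.9 × (725000 − 11.9)/11.9 ≈ 907758.209 mm = 907.758 m.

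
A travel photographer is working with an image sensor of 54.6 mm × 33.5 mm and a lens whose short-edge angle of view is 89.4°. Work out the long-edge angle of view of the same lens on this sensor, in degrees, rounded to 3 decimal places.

From the short-edge AOV: f = 33.5 / (2·tan(44.7°)) = 33.5 / 1.97916 ≈ 16.9263 mm.
Long-edge AOV = 2·arctan(54.6 / (2 × 16.9263)) = 2·arctan(1.61287) ≈ 116.4012°.

116.401°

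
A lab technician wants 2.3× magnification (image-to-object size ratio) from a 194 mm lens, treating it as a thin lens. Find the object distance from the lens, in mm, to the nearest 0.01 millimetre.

278.35 mm

With m = dᵢ/dₒ and 1/f = 1/dₒ + 1/dᵢ, substituting dᵢ = m·dₒ gives 1/f = (1 + 1/m)/dₒ, hence dₒ = f·(1 + 1/m).
dₒ = 194 × (1 + 1/2.3) = 194 × 1.43478 ≈ 278.348 mm.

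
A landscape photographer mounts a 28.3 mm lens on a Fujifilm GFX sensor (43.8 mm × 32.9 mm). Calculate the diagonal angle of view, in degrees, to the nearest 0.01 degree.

Sensor diagonal = √(43.8² + 32.9²) = √3000.8500 ≈ 54.7800 mm.
Angle of view α = 2·arctan(d/2f) with d = 54.7800 mm and f = 28.3 mm.
d/2f = 0.96784; arctan(0.96784) ≈ 44.0639°, so α ≈ 88.1277°.

88.13°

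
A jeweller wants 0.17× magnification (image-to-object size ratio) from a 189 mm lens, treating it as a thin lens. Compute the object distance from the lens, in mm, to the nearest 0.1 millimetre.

With m = dᵢ/dₒ and 1/f = 1/dₒ + 1/dᵢ, substituting dᵢ = m·dₒ gives 1/f = (1 + 1/m)/dₒ, hence dₒ = f·(1 + 1/m).
dₒ = 189 × (1 + 1/0.17) = 189 × 6.88235 ≈ 1300.765 mm.

1300.8 mm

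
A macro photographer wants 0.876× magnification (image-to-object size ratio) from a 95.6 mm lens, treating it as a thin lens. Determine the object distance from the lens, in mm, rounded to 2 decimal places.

With m = dᵢ/dₒ and 1/f = 1/dₒ + 1/dᵢ, substituting dᵢ = m·dₒ gives 1/f = (1 + 1/m)/dₒ, hence dₒ = f·(1 + 1/m).
dₒ = 95.6 × (1 + 1/0.876) = 95.6 × 2.14155 ≈ 204.732 mm.

204.73 mm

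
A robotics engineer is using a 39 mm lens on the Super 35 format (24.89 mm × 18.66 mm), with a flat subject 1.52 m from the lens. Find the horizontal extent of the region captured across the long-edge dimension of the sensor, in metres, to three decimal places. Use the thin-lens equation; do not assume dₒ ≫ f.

0.945 m

dₒ: 1.52 m = 1520 mm.
Similar triangles through the lens centre give W/dₒ = w/dᵢ; with 1/f = 1/dₒ + 1/dᵢ this gives W = w·(dₒ − f)/f.
W = 24.89 mm × (1520 − 39) / 39 = 24.89 × 37.9744 ≈ 945.182 mm = 0.945182 m.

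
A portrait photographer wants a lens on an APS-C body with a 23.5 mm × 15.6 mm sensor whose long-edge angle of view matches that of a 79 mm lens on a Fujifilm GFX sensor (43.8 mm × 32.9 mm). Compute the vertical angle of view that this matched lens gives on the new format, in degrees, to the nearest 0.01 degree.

Equal long-edge AOV ⇒ f₂ = f₁ · 23.5/43.8 = 79 × 0.53653 ≈ 42.3858 mm.
Vertical AOV on the new format = 2·arctan(15.6 / (2 × 42.3858)) = 2·arctan(0.18402) ≈ 20.8542°.

20.85°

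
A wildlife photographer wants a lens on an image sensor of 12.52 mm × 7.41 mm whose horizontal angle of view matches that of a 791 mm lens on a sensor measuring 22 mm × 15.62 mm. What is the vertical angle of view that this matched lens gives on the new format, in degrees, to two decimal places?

Equal horizontal AOV ⇒ f₂ = f₁ · 12.52/22 = 791 × 0.56909 ≈ 450.1509 mm.
Vertical AOV on the new format = 2·arctan(7.41 / (2 × 450.1509)) = 2·arctan(0.00823) ≈ 0.9431°.

0.94°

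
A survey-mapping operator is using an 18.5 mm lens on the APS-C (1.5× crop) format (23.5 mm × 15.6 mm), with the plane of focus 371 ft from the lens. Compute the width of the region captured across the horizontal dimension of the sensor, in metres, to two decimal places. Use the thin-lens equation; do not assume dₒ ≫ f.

143.62 m

dₒ: 371 ft × 304.8 mm/ft = 113080.80 mm.
Similar triangles through the lens centre give W/dₒ = w/dᵢ; with 1/f = 1/dₒ + 1/dᵢ this gives W = w·(dₒ − f)/f.
W = 23.5 mm × (113081 − 18.5) / 18.5 = 23.5 × 6111.4755 ≈ 143619.674 mm = 143.62 m.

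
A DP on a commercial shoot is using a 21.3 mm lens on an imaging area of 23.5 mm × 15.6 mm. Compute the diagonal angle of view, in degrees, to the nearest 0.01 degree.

67.02°

Sensor diagonal = √(23.5² + 15.6²) = √795.6100 ≈ 28.2066 mm.
Angle of view α = 2·arctan(d/2f) with d = 28.2066 mm and f = 21.3 mm.
d/2f = 0.66213; arctan(0.66213) ≈ 33.5096°, so α ≈ 67.0191°.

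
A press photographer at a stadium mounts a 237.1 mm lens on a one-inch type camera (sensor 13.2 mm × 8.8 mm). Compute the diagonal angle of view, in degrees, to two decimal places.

3.83°

Sensor diagonal = √(13.2² + 8.8²) = √251.6800 ≈ 15.8644 mm.
Angle of view α = 2·arctan(d/2f) with d = 15.8644 mm and f = 237.1 mm.
d/2f = 0.03346; arctan(0.03346) ≈ 1.9161°, so α ≈ 3.8322°.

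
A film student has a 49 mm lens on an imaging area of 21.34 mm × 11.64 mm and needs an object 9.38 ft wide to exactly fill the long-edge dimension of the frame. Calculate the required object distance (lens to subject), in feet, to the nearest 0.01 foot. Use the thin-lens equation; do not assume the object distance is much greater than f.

21.70 ft

W: 9.38 ft × 304.8 mm/ft = 2859.02 mm.
Magnification m = w/W = dᵢ/dₒ; combined with 1/f = 1/dₒ + 1/dᵢ this gives dₒ = f·(1 + W/w).
dₒ = 49 mm × (1 + 2859.02/21.34) = 49 × 134.9749 ≈ 6613.769 mm = 6613.769/304.8 ft = 21.6987 ft.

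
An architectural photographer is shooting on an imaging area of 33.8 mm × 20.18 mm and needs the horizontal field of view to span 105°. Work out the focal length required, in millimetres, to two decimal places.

12.97 mm

From α = 2·arctan(w/2f) we get f = w / (2·tan(α/2)).
With w = 33.8 mm and α/2 = 52.5°, tan(α/2) ≈ 1.30323, so f ≈ 33.8 / 2.60645 ≈ 12.9678 mm.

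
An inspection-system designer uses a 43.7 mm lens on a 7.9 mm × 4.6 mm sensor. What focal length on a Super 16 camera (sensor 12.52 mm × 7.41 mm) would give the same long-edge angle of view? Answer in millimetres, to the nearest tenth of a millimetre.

Equal angle of view means equal width/f ratio, so f₂ = f₁ · (width₂/width₁) = 43.7 × 12.52/7.9.
f₂ = 43.7 × 1.58481 ≈ 69.256 mm.

69.3 mm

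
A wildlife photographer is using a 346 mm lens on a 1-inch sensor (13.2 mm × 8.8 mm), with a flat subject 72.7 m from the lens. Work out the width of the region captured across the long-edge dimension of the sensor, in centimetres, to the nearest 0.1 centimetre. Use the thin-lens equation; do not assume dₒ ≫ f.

dₒ: 72.7 m = 72700 mm.
Similar triangles through the lens centre give W/dₒ = w/dᵢ; with 1/f = 1/dₒ + 1/dᵢ this gives W = w·(dₒ − f)/f.
W = 13.2 mm × (72700 − 346) / 346 = 13.2 × 209.1156 ≈ 2760.326 mm = 276.033 cm.

276.0 cm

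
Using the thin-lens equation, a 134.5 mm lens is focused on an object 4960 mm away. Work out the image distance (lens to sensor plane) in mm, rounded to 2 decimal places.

138.25 mm

1/dᵢ = 1/f − 1/dₒ = 1/134.5 − 1/4960 = 0.0072333 mm⁻¹.
dᵢ = 1/0.0072333 ≈ 138.2489 mm.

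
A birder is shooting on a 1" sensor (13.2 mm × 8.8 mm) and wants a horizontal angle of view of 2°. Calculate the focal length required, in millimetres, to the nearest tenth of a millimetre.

378.1 mm

From α = 2·arctan(w/2f) we get f = w / (2·tan(α/2)).
With w = 13.2 mm and α/2 = 1°, tan(α/2) ≈ 0.01746, so f ≈ 13.2 / 0.03491 ≈ 378.1137 mm.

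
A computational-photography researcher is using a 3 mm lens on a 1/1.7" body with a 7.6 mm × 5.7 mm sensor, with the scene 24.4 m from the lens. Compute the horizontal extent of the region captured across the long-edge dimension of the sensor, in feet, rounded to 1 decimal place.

dₒ: 24.4 m = 24400 mm.
Similar triangles through the lens centre give W/dₒ = w/dᵢ; with 1/f = 1/dₒ + 1/dᵢ this gives W = w·(dₒ − f)/f.
W = 7.6 mm × (24400 − 3) / 3 = 7.6 × 8132.3333 ≈ 61805.733 mm = 61805.733/304.8 ft = 202.775 ft.

202.8 ft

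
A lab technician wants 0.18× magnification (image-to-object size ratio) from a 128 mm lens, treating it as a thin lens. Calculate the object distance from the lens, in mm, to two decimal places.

With m = dᵢ/dₒ and 1/f = 1/dₒ + 1/dᵢ, substituting dᵢ = m·dₒ gives 1/f = (1 + 1/m)/dₒ, hence dₒ = f·(1 + 1/m).
dₒ = 128 × (1 + 1/0.18) = 128 × 6.55556 ≈ 839.111 mm.

839.11 mm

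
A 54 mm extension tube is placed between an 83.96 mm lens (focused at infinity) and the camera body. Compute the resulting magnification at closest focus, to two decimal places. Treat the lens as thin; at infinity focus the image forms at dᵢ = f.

The tube moves the image plane from f to f + e, so dᵢ = 83.96 + 54 = 137.96 mm. Focus is achieved when 1/f = 1/dₒ + 1/dᵢ, giving dₒ = 1/(1/f − 1/(f+e)).
Magnification m = dᵢ/dₒ = (f+e)·(1/f − 1/(f+e)) = e/f = 54/83.96 ≈ 0.6432.

0.64×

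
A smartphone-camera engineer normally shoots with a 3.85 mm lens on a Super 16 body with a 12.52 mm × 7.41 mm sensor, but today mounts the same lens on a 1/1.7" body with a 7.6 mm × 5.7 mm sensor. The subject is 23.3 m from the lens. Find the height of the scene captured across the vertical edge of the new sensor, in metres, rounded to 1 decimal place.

34.5 m

The focal length stays 3.85 mm; the relevant sensor dimension is now h = 5.7 mm. Object distance dₒ = 23.3 m = 23300 mm.
Thin-lens field height W = h·(dₒ − f)/f = 5.7 × (23300 − 3.85)/3.85 ≈ 34490.404 mm = 34.4904 m.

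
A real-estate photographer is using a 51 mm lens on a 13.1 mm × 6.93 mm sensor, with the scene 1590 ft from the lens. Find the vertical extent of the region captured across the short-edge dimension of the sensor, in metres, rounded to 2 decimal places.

65.85 m

dₒ: 1590 ft × 304.8 mm/ft = 484631.98 mm.
Similar triangles through the lens centre give W/dₒ = h/dᵢ; with 1/f = 1/dₒ + 1/dᵢ this gives W = h·(dₒ − f)/f.
W = 6.93 mm × (484632 − 51) / 51 = 6.93 × 9501.5879 ≈ 65846.004 mm = 65.846 m.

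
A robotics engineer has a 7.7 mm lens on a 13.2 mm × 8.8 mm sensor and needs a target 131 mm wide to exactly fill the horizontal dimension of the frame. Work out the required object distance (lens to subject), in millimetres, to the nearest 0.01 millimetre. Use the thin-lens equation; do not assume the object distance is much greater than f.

Magnification m = w/W = dᵢ/dₒ; combined with 1/f = 1/dₒ + 1/dᵢ this gives dₒ = f·(1 + W/w).
dₒ = 7.7 mm × (1 + 131/13.2) = 7.7 × 10.9242 ≈ 84.117 mm.

84.12 mm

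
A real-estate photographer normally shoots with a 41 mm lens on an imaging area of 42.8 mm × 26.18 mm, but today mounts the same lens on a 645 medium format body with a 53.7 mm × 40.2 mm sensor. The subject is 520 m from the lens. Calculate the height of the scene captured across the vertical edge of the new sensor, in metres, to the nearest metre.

The focal length stays 41 mm; the relevant sensor dimension is now h = 40.2 mm. Object distance dₒ = 520 m = 520000 mm.
Thin-lens field height W = h·(dₒ − f)/f = 40.2 × (520000 − 41)/41 ≈ 509813.459 mm = 509.813 m.

510 m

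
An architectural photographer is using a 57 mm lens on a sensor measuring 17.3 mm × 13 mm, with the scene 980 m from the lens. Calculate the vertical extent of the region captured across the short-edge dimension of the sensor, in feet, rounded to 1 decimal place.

dₒ: 980 m = 980000 mm.
Similar triangles through the lens centre give W/dₒ = h/dᵢ; with 1/f = 1/dₒ + 1/dᵢ this gives W = h·(dₒ − f)/f.
W = 13 mm × (980000 − 57) / 57 = 13 × 17191.9825 ≈ 223495.772 mm = 223495.772/304.8 ft = 733.254 ft.

733.3 ft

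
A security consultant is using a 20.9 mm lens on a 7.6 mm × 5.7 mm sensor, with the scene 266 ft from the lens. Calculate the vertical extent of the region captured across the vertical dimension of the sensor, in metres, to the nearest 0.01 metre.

22.11 m

dₒ: 266 ft × 304.8 mm/ft = 81076.80 mm.
Similar triangles through the lens centre give W/dₒ = h/dᵢ; with 1/f = 1/dₒ + 1/dᵢ this gives W = h·(dₒ − f)/f.
W = 5.7 mm × (81076.8 − 20.9) / 20.9 = 5.7 × 3878.2726 ≈ 22106.154 mm = 22.1062 m.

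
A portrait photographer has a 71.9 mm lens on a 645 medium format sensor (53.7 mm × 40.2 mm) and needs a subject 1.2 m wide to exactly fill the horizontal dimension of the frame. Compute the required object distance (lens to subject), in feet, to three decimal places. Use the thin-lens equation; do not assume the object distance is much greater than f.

W: 1.2 m = 1200 mm.
Magnification m = w/W = dᵢ/dₒ; combined with 1/f = 1/dₒ + 1/dᵢ this gives dₒ = f·(1 + W/w).
dₒ = 71.9 mm × (1 + 1200/53.7) = 71.9 × 23.3464 ≈ 1678.604 mm = 1678.604/304.8 ft = 5.50723 ft.

5.507 ft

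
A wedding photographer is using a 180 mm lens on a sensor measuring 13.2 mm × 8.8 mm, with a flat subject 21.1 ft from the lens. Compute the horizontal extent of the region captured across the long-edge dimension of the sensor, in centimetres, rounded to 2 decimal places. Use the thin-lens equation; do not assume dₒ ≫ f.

dₒ: 21.1 ft × 304.8 mm/ft = 6431.28 mm.
Similar triangles through the lens centre give W/dₒ = w/dᵢ; with 1/f = 1/dₒ + 1/dᵢ this gives W = w·(dₒ − f)/f.
W = 13.2 mm × (6431.28 − 180) / 180 = 13.2 × 34.7293 ≈ 458.427 mm = 45.8427 cm.

45.84 cm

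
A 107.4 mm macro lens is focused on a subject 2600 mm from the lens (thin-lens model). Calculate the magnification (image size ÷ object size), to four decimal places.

0.0431×

Thin lens: 1/f = 1/dₒ + 1/dᵢ → 1/dᵢ = 1/107.4 − 1/2600 = 0.0089264 mm⁻¹, so dᵢ ≈ 112.0276 mm.
Magnification m = dᵢ/dₒ = 112.0276/2600 ≈ 0.04309.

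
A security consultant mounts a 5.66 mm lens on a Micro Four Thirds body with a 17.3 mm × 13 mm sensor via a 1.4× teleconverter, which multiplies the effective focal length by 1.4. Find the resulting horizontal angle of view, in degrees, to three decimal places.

95.016°

Effective focal length f = 5.66 × 1.4 = 7.924 mm.
α = 2·arctan(17.3 / (2 × 7.924)) = 2·arctan(1.09162) ≈ 95.0163°.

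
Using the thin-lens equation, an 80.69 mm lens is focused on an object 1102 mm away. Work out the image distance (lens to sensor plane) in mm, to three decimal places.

87.065 mm

1/dᵢ = 1/f − 1/dₒ = 1/80.69 − 1/1102 = 0.0114857 mm⁻¹.
dᵢ = 1/0.0114857 ≈ 87.0650 mm.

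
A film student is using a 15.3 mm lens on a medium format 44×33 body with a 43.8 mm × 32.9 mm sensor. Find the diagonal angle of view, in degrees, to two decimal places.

Sensor diagonal = √(43.8² + 32.9²) = √3000.8500 ≈ 54.7800 mm.
Angle of view α = 2·arctan(d/2f) with d = 54.7800 mm and f = 15.3 mm.
d/2f = 1.79020; arctan(1.79020) ≈ 60.8124°, so α ≈ 121.6247°.

121.62°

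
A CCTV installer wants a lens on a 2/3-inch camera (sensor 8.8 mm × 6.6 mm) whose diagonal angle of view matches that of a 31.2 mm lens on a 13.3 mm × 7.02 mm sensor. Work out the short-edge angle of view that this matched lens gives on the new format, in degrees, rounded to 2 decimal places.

Sensor diagonal = √(13.3² + 7.02²) = √226.1704 ≈ 15.0390 mm.
Sensor diagonal = √(8.8² + 6.6²) = √121.0000 ≈ 11.0000 mm.
Equal diagonal AOV ⇒ f₂ = f₁ · 11.0000/15.0390 = 31.2 × 0.73143 ≈ 22.8207 mm.
Short-edge AOV on the new format = 2·arctan(6.6 / (2 × 22.8207)) = 2·arctan(0.14461) ≈ 16.4565°.

16.46°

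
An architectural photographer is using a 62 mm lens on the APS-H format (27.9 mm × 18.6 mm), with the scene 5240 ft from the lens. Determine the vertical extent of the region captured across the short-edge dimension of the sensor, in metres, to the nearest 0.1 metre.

479.1 m

dₒ: 5240 ft × 304.8 mm/ft = 1597151.95 mm.
Similar triangles through the lens centre give W/dₒ = h/dᵢ; with 1/f = 1/dₒ + 1/dᵢ this gives W = h·(dₒ − f)/f.
W = 18.6 mm × (1.59715e+06 − 62) / 62 = 18.6 × 25759.5153 ≈ 479126.985 mm = 479.127 m.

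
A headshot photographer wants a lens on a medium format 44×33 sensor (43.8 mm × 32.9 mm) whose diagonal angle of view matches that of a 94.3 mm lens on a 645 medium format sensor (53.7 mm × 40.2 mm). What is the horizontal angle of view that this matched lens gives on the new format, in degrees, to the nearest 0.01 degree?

Sensor diagonal = √(53.7² + 40.2²) = √4499.7300 ≈ 67.0800 mm.
Sensor diagonal = √(43.8² + 32.9²) = √3000.8500 ≈ 54.7800 mm.
Equal diagonal AOV ⇒ f₂ = f₁ · 54.7800/67.0800 = 94.3 × 0.81664 ≈ 77.0088 mm.
Horizontal AOV on the new format = 2·arctan(43.8 / (2 × 77.0088)) = 2·arctan(0.28438) ≈ 31.7497°.

31.75°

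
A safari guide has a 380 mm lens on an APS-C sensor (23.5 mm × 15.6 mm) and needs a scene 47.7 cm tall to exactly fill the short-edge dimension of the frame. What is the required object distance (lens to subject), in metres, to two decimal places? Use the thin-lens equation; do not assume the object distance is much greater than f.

12.00 m

W: 47.7 cm = 477 mm.
Magnification m = h/W = dᵢ/dₒ; combined with 1/f = 1/dₒ + 1/dᵢ this gives dₒ = f·(1 + W/h).
dₒ = 380 mm × (1 + 477/15.6) = 380 × 31.5769 ≈ 11999.231 mm = 11.9992 m.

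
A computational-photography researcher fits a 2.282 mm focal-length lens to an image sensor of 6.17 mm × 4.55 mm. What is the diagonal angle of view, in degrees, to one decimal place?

Sensor diagonal = √(6.17² + 4.55²) = √58.7714 ≈ 7.6663 mm.
Angle of view α = 2·arctan(d/2f) with d = 7.6663 mm and f = 2.282 mm.
d/2f = 1.67972; arctan(1.67972) ≈ 59.2331°, so α ≈ 118.4662°.

118.5°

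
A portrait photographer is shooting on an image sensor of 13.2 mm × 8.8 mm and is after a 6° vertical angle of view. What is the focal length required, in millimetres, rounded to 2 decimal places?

From α = 2·arctan(h/2f) we get f = h / (2·tan(α/2)).
With h = 8.8 mm and α/2 = 3°, tan(α/2) ≈ 0.05241, so f ≈ 8.8 / 0.10482 ≈ 83.9570 mm.

83.96 mm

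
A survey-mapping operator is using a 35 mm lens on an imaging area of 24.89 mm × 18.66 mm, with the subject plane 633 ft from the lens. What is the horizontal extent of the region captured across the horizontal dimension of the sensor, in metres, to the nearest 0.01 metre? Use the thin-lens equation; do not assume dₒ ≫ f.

dₒ: 633 ft × 304.8 mm/ft = 192938.39 mm.
Similar triangles through the lens centre give W/dₒ = w/dᵢ; with 1/f = 1/dₒ + 1/dᵢ this gives W = w·(dₒ − f)/f.
W = 24.89 mm × (192938 − 35) / 35 = 24.89 × 5511.5255 ≈ 137181.871 mm = 137.182 m.

137.18 m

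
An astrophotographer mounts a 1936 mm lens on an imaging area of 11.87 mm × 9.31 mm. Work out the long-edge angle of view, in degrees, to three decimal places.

0.351°

Angle of view α = 2·arctan(w/2f) with w = 11.87 mm and f = 1936 mm.
w/2f = 0.00307; arctan(0.00307) ≈ 0.1756°, so α ≈ 0.3513°.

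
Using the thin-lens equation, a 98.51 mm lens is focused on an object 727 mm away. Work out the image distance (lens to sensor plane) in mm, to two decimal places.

113.95 mm

1/dᵢ = 1/f − 1/dₒ = 1/98.51 − 1/727 = 0.0087757 mm⁻¹.
dᵢ = 1/0.0087757 ≈ 113.9505 mm.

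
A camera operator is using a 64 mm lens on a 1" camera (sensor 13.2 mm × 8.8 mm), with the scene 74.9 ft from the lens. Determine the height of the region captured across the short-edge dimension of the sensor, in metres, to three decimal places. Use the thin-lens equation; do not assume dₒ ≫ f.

3.130 m

dₒ: 74.9 ft × 304.8 mm/ft = 22829.52 mm.
Similar triangles through the lens centre give W/dₒ = h/dᵢ; with 1/f = 1/dₒ + 1/dᵢ this gives W = h·(dₒ − f)/f.
W = 8.8 mm × (22829.5 − 64) / 64 = 8.8 × 355.7112 ≈ 3130.259 mm = 3.13026 m.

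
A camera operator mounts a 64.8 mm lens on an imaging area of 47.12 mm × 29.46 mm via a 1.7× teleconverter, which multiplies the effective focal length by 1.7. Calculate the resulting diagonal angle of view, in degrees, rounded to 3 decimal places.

28.313°

Effective focal length f = 64.8 × 1.7 = 110.16 mm.
Sensor diagonal = √(47.12² + 29.46²) = √3088.1860 ≈ 55.5714 mm.
α = 2·arctan(55.571 / (2 × 110.16)) = 2·arctan(0.25223) ≈ 28.3129°.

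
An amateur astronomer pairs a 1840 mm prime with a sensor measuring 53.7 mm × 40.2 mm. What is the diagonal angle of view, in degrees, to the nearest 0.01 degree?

2.09°

Sensor diagonal = √(53.7² + 40.2²) = √4499.7300 ≈ 67.0800 mm.
Angle of view α = 2·arctan(d/2f) with d = 67.0800 mm and f = 1840 mm.
d/2f = 0.01823; arctan(0.01823) ≈ 1.0443°, so α ≈ 2.0886°.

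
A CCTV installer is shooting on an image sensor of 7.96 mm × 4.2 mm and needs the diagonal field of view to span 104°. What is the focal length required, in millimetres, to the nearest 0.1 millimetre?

3.5 mm

Sensor diagonal = √(7.96² + 4.2²) = √81.0016 ≈ 9.0001 mm.
From α = 2·arctan(d/2f) we get f = d / (2·tan(α/2)).
With d = 9.0001 mm and α/2 = 52°, tan(α/2) ≈ 1.27994, so f ≈ 9.0001 / 2.55988 ≈ 3.5158 mm.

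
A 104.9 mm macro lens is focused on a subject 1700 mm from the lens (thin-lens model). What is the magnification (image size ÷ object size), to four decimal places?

0.0658×

Thin lens: 1/f = 1/dₒ + 1/dᵢ → 1/dᵢ = 1/104.9 − 1/1700 = 0.0089447 mm⁻¹, so dᵢ ≈ 111.7986 mm.
Magnification m = dᵢ/dₒ = 111.7986/1700 ≈ 0.06576.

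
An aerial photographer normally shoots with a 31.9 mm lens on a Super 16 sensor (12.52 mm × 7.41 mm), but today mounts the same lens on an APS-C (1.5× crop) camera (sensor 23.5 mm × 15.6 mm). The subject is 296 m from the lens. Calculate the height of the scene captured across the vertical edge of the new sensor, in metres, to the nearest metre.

The focal length stays 31.9 mm; the relevant sensor dimension is now h = 15.6 mm. Object distance dₒ = 296 m = 296000 mm.
Thin-lens field height W = h·(dₒ − f)/f = 15.6 × (296000 − 31.9)/31.9 ≈ 144736.751 mm = 144.737 m.

145 m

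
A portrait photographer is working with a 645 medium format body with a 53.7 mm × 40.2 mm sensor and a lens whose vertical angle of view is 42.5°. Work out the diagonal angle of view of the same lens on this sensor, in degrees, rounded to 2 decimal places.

65.96°

From the vertical AOV: f = 40.2 / (2·tan(21.25°)) = 40.2 / 0.77776 ≈ 51.6871 mm.
Sensor diagonal = √(53.7² + 40.2²) = √4499.7300 ≈ 67.0800 mm.
Diagonal AOV = 2·arctan(67.0800 / (2 × 51.6871)) = 2·arctan(0.64891) ≈ 65.9595°.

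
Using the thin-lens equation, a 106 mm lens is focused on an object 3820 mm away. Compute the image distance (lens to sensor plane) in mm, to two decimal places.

1/dᵢ = 1/f − 1/dₒ = 1/106 − 1/3820 = 0.0091722 mm⁻¹.
dᵢ = 1/0.0091722 ≈ 109.0253 mm.

109.03 mm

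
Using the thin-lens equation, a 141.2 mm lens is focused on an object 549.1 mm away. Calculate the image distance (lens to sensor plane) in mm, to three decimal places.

1/dᵢ = 1/f − 1/dₒ = 1/141.2 − 1/549.1 = 0.0052610 mm⁻¹.
dᵢ = 1/0.0052610 ≈ 190.0783 mm.

190.078 mm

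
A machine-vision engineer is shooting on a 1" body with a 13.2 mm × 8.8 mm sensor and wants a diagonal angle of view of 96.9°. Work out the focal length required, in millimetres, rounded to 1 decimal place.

7.0 mm

Sensor diagonal = √(13.2² + 8.8²) = √251.6800 ≈ 15.8644 mm.
From α = 2·arctan(d/2f) we get f = d / (2·tan(α/2)).
With d = 15.8644 mm and α/2 = 48.45°, tan(α/2) ≈ 1.12831, so f ≈ 15.8644 / 2.25662 ≈ 7.0302 mm.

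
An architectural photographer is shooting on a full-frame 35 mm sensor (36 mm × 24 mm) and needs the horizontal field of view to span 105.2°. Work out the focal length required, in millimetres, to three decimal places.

13.762 mm

From α = 2·arctan(w/2f) we get f = w / (2·tan(α/2)).
With w = 36 mm and α/2 = 52.6°, tan(α/2) ≈ 1.30795, so f ≈ 36 / 2.61589 ≈ 13.7620 mm.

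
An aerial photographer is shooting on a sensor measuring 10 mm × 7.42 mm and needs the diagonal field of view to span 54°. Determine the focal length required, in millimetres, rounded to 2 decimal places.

12.22 mm

Sensor diagonal = √(10² + 7.42²) = √155.0564 ≈ 12.4522 mm.
From α = 2·arctan(d/2f) we get f = d / (2·tan(α/2)).
With d = 12.4522 mm and α/2 = 27°, tan(α/2) ≈ 0.50953, so f ≈ 12.4522 / 1.01905 ≈ 12.2194 mm.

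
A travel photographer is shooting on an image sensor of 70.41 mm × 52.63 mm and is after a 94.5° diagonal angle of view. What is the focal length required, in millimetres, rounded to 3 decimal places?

Sensor diagonal = √(70.41² + 52.63²) = √7727.4850 ≈ 87.9061 mm.
From α = 2·arctan(d/2f) we get f = d / (2·tan(α/2)).
With d = 87.9061 mm and α/2 = 47.25°, tan(α/2) ≈ 1.08179, so f ≈ 87.9061 / 2.16359 ≈ 40.6298 mm.

40.630 mm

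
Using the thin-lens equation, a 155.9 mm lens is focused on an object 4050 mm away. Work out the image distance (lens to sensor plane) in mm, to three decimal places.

1/dᵢ = 1/f − 1/dₒ = 1/155.9 − 1/4050 = 0.0061675 mm⁻¹.
dᵢ = 1/0.0061675 ≈ 162.1414 mm.

162.141 mm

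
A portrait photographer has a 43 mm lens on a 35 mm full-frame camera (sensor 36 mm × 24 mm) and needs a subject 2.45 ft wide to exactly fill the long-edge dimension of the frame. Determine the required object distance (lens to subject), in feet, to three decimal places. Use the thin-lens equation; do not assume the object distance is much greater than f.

W: 2.45 ft × 304.8 mm/ft = 746.76 mm.
Magnification m = w/W = dᵢ/dₒ; combined with 1/f = 1/dₒ + 1/dᵢ this gives dₒ = f·(1 + W/w).
dₒ = 43 mm × (1 + 746.76/36) = 43 × 21.7433 ≈ 934.963 mm = 934.963/304.8 ft = 3.06747 ft.

3.067 ft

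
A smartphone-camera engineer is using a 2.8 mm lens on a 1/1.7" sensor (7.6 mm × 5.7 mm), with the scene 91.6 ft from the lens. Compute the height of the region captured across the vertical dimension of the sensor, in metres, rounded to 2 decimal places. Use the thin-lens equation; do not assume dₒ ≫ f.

dₒ: 91.6 ft × 304.8 mm/ft = 27919.68 mm.
Similar triangles through the lens centre give W/dₒ = h/dᵢ; with 1/f = 1/dₒ + 1/dᵢ this gives W = h·(dₒ − f)/f.
W = 5.7 mm × (27919.7 − 2.8) / 2.8 = 5.7 × 9970.3140 ≈ 56830.790 mm = 56.8308 m.

56.83 m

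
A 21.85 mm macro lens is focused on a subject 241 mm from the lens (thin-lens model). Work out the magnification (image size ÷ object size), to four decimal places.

Thin lens: 1/f = 1/dₒ + 1/dᵢ → 1/dᵢ = 1/21.85 − 1/241 = 0.0416172 mm⁻¹, so dᵢ ≈ 24.0285 mm.
Magnification m = dᵢ/dₒ = 24.0285/241 ≈ 0.09970.

0.0997×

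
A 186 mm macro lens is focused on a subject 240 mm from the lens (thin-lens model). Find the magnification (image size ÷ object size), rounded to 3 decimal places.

Thin lens: 1/f = 1/dₒ + 1/dᵢ → 1/dᵢ = 1/186 − 1/240 = 0.0012097 mm⁻¹, so dᵢ ≈ 826.6667 mm.
Magnification m = dᵢ/dₒ = 826.6667/240 ≈ 3.44444.

3.444×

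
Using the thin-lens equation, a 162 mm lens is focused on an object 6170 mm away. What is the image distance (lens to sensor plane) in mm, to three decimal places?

166.368 mm

1/dᵢ = 1/f − 1/dₒ = 1/162 − 1/6170 = 0.0060108 mm⁻¹.
dᵢ = 1/0.0060108 ≈ 166.3682 mm.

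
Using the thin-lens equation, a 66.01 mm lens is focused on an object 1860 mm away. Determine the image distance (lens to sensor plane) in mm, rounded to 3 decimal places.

1/dᵢ = 1/f − 1/dₒ = 1/66.01 − 1/1860 = 0.0146116 mm⁻¹.
dᵢ = 1/0.0146116 ≈ 68.4388 mm.

68.439 mm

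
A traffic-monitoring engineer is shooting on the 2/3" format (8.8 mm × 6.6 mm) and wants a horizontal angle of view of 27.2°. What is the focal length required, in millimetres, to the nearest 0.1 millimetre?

18.2 mm

From α = 2·arctan(w/2f) we get f = w / (2·tan(α/2)).
With w = 8.8 mm and α/2 = 13.6°, tan(α/2) ≈ 0.24193, so f ≈ 8.8 / 0.48385 ≈ 18.1874 mm.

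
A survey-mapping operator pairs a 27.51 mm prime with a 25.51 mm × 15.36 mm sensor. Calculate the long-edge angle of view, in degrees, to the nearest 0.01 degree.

Angle of view α = 2·arctan(w/2f) with w = 25.51 mm and f = 27.51 mm.
w/2f = 0.46365; arctan(0.46365) ≈ 24.8748°, so α ≈ 49.7496°.

49.75°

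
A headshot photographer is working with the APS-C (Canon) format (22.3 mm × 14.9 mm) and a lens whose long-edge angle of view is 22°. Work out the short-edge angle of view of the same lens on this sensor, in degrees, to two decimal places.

14.80°

From the long-edge AOV: f = 22.3 / (2·tan(11°)) = 22.3 / 0.38876 ≈ 57.3618 mm.
Short-edge AOV = 2·arctan(14.9 / (2 × 57.3618)) = 2·arctan(0.12988) ≈ 14.8000°.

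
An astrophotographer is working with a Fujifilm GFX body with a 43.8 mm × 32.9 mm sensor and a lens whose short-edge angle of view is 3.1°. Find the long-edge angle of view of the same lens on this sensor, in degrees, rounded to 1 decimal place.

From the short-edge AOV: f = 32.9 / (2·tan(1.55°)) = 32.9 / 0.05412 ≈ 607.9262 mm.
Long-edge AOV = 2·arctan(43.8 / (2 × 607.9262)) = 2·arctan(0.03602) ≈ 4.1263°.

4.1°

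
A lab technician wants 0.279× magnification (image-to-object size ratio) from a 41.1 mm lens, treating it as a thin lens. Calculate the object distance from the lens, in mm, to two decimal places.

With m = dᵢ/dₒ and 1/f = 1/dₒ + 1/dᵢ, substituting dᵢ = m·dₒ gives 1/f = (1 + 1/m)/dₒ, hence dₒ = f·(1 + 1/m).
dₒ = 41.1 × (1 + 1/0.279) = 41.1 × 4.58423 ≈ 188.412 mm.

188.41 mm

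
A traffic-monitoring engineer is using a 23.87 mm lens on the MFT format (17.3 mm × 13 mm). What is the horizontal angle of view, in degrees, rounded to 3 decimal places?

39.839°

Angle of view α = 2·arctan(w/2f) with w = 17.3 mm and f = 23.87 mm.
w/2f = 0.36238; arctan(0.36238) ≈ 19.9195°, so α ≈ 39.8390°.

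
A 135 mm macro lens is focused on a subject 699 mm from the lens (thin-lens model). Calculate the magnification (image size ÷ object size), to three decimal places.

0.239×

Thin lens: 1/f = 1/dₒ + 1/dᵢ → 1/dᵢ = 1/135 − 1/699 = 0.0059768 mm⁻¹, so dᵢ ≈ 167.3138 mm.
Magnification m = dᵢ/dₒ = 167.3138/699 ≈ 0.23936.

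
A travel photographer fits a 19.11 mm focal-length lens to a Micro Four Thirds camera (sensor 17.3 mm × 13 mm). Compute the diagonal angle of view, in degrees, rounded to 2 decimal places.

Sensor diagonal = √(17.3² + 13²) = √468.2900 ≈ 21.6400 mm.
Angle of view α = 2·arctan(d/2f) with d = 21.6400 mm and f = 19.11 mm.
d/2f = 0.56620; arctan(0.56620) ≈ 29.5184°, so α ≈ 59.0367°.

59.04°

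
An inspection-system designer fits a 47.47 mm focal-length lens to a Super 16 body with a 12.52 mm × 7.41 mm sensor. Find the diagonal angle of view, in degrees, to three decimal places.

17.424°

Sensor diagonal = √(12.52² + 7.41²) = √211.6585 ≈ 14.5485 mm.
Angle of view α = 2·arctan(d/2f) with d = 14.5485 mm and f = 47.47 mm.
d/2f = 0.15324; arctan(0.15324) ≈ 8.7122°, so α ≈ 17.4243°.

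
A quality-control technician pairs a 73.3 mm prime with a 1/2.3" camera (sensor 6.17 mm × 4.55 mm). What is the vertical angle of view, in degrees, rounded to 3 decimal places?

3.555°

Angle of view α = 2·arctan(h/2f) with h = 4.55 mm and f = 73.3 mm.
h/2f = 0.03104; arctan(0.03104) ≈ 1.7777°, so α ≈ 3.5554°.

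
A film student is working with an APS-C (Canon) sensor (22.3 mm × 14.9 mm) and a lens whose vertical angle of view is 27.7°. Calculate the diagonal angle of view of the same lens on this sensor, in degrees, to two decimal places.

47.86°

From the vertical AOV: f = 14.9 / (2·tan(13.85°)) = 14.9 / 0.49310 ≈ 30.2171 mm.
Sensor diagonal = √(22.3² + 14.9²) = √719.3000 ≈ 26.8198 mm.
Diagonal AOV = 2·arctan(26.8198 / (2 × 30.2171)) = 2·arctan(0.44378) ≈ 47.8618°.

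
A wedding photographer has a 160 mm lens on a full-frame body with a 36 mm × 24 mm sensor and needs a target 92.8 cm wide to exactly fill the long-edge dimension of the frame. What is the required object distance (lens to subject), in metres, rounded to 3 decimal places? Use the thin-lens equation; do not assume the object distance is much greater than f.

4.284 m

W: 92.8 cm = 928 mm.
Magnification m = w/W = dᵢ/dₒ; combined with 1/f = 1/dₒ + 1/dᵢ this gives dₒ = f·(1 + W/w).
dₒ = 160 mm × (1 + 928/36) = 160 × 26.7778 ≈ 4284.444 mm = 4.28444 m.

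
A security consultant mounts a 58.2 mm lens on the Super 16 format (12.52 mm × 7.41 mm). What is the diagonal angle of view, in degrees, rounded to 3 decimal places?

14.249°

Sensor diagonal = √(12.52² + 7.41²) = √211.6585 ≈ 14.5485 mm.
Angle of view α = 2·arctan(d/2f) with d = 14.5485 mm and f = 58.2 mm.
d/2f = 0.12499; arctan(0.12499) ≈ 7.1243°, so α ≈ 14.2486°.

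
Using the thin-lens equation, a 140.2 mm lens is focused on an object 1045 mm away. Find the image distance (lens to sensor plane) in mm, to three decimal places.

161.924 mm

1/dᵢ = 1/f − 1/dₒ = 1/140.2 − 1/1045 = 0.0061757 mm⁻¹.
dᵢ = 1/0.0061757 ≈ 161.9242 mm.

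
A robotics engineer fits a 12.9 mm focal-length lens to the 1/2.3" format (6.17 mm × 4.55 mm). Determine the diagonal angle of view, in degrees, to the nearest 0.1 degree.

33.1°

Sensor diagonal = √(6.17² + 4.55²) = √58.7714 ≈ 7.6663 mm.
Angle of view α = 2·arctan(d/2f) with d = 7.6663 mm and f = 12.9 mm.
d/2f = 0.29714; arctan(0.29714) ≈ 16.5489°, so α ≈ 33.0977°.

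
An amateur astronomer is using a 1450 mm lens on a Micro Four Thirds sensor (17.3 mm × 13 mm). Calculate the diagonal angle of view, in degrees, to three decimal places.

Sensor diagonal = √(17.3² + 13²) = √468.2900 ≈ 21.6400 mm.
Angle of view α = 2·arctan(d/2f) with d = 21.6400 mm and f = 1450 mm.
d/2f = 0.00746; arctan(0.00746) ≈ 0.4275°, so α ≈ 0.8551°.

0.855°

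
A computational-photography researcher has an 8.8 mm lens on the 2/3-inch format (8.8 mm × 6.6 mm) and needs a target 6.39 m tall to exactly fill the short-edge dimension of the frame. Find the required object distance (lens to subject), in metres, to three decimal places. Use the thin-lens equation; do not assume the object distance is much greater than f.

8.529 m

W: 6.39 m = 6390 mm.
Magnification m = h/W = dᵢ/dₒ; combined with 1/f = 1/dₒ + 1/dᵢ this gives dₒ = f·(1 + W/h).
dₒ = 8.8 mm × (1 + 6390/6.6) = 8.8 × 969.1818 ≈ 8528.800 mm = 8.5288 m.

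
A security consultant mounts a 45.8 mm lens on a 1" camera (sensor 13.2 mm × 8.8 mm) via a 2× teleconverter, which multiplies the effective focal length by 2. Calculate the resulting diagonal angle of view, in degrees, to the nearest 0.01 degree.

Effective focal length f = 45.8 × 2 = 91.6 mm.
Sensor diagonal = √(13.2² + 8.8²) = √251.6800 ≈ 15.8644 mm.
α = 2·arctan(15.864 / (2 × 91.6)) = 2·arctan(0.08660) ≈ 9.8985°.

9.90°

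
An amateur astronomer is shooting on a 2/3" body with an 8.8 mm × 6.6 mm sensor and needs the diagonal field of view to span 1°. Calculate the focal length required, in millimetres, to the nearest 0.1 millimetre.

630.2 mm

Sensor diagonal = √(8.8² + 6.6²) = √121.0000 ≈ 11.0000 mm.
From α = 2·arctan(d/2f) we get f = d / (2·tan(α/2)).
With d = 11.0000 mm and α/2 = 0.5°, tan(α/2) ≈ 0.00873, so f ≈ 11.0000 / 0.01745 ≈ 630.2376 mm.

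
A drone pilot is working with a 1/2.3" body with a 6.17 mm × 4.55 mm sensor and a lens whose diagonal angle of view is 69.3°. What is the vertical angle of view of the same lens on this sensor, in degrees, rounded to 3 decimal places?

Sensor diagonal = √(6.17² + 4.55²) = √58.7714 ≈ 7.6663 mm.
From the diagonal AOV: f = 7.6663 / (2·tan(34.65°)) = 7.6663 / 1.38229 ≈ 5.5461 mm.
Vertical AOV = 2·arctan(4.55 / (2 × 5.5461)) = 2·arctan(0.41020) ≈ 44.6069°.

44.607°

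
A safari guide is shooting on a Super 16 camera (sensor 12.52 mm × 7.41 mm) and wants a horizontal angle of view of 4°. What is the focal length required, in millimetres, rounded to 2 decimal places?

From α = 2·arctan(w/2f) we get f = w / (2·tan(α/2)).
With w = 12.52 mm and α/2 = 2°, tan(α/2) ≈ 0.03492, so f ≈ 12.52 / 0.06984 ≈ 179.2629 mm.

179.26 mm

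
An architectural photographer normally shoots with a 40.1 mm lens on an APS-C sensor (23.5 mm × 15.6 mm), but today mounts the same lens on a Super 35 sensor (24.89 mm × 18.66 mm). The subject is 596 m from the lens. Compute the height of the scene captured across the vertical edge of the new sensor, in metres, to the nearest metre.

277 m

The focal length stays 40.1 mm; the relevant sensor dimension is now h = 18.66 mm. Object distance dₒ = 596 m = 596000 mm.
Thin-lens field height W = h·(dₒ − f)/f = 18.66 × (596000 − 40.1)/40.1 ≈ 277321.988 mm = 277.322 m.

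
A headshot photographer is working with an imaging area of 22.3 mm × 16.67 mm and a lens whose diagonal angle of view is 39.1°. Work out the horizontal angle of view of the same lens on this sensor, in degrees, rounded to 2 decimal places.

Sensor diagonal = √(22.3² + 16.67²) = √775.1789 ≈ 27.8420 mm.
From the diagonal AOV: f = 27.8420 / (2·tan(19.55°)) = 27.8420 / 0.71020 ≈ 39.2030 mm.
Horizontal AOV = 2·arctan(22.3 / (2 × 39.2030)) = 2·arctan(0.28442) ≈ 31.7533°.

31.75°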